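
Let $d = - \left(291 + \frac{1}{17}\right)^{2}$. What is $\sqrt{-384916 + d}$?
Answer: $\frac{2 i \sqrt{33930857}}{17} \approx 685.3 i$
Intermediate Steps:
$d = - \frac{24482704}{289}$ ($d = - \left(291 + \frac{1}{17}\right)^{2} = - \left(\frac{4948}{17}\right)^{2} = \left(-1\right) \frac{24482704}{289} = - \frac{24482704}{289} \approx -84715.0$)
$\sqrt{-384916 + d} = \sqrt{-384916 - \frac{24482704}{289}} = \sqrt{- \frac{135723428}{289}} = \frac{2 i \sqrt{33930857}}{17}$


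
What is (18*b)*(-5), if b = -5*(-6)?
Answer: -2700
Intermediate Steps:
b = 30
(18*b)*(-5) = (18*30)*(-5) = 540*(-5) = -2700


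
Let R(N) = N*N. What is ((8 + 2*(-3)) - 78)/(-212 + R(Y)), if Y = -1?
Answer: 76/211 ≈ 0.36019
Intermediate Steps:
R(N) = N**2
((8 + 2*(-3)) - 78)/(-212 + R(Y)) = ((8 + 2*(-3)) - 78)/(-212 + (-1)**2) = ((8 - 6) - 78)/(-212 + 1) = (2 - 78)/(-211) = -76*(-1/211) = 76/211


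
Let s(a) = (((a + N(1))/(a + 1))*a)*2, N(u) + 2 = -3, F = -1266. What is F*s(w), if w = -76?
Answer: 5195664/25 ≈ 2.0783e+5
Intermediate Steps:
N(u) = -5 (N(u) = -2 - 3 = -5)
s(a) = 2*a*(-5 + a)/(1 + a) (s(a) = (((a - 5)/(a + 1))*a)*2 = (((-5 + a)/(1 + a))*a)*2 = (a*(-5 + a)/(1 + a))*2 = 2*a*(-5 + a)/(1 + a))
F*s(w) = -2532*(-76)*(-5 - 76)/(1 - 76) = -2532*(-76)*(-81)/(-75) = -2532*(-76)*(-1)*(-81)/75 = -1266*(-4104/25) = 5195664/25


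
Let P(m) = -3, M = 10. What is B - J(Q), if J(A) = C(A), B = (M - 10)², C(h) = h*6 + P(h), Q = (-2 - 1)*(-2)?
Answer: -33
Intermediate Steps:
Q = 6 (Q = -3*(-2) = 6)
C(h) = -3 + 6*h (C(h) = h*6 - 3 = 6*h - 3 = -3 + 6*h)
B = 0 (B = (10 - 10)² = 0² = 0)
J(A) = -3 + 6*A
B - J(Q) = 0 - (-3 + 6*6) = 0 - (-3 + 36) = 0 - 1*33 = 0 - 33 = -33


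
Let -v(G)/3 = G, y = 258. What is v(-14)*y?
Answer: 10836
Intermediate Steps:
v(G) = -3*G
v(-14)*y = -3*(-14)*258 = 42*258 = 10836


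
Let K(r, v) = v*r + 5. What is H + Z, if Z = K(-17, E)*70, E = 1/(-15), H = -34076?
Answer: -100940/3 ≈ -33647.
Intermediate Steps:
E = -1/15 ≈ -0.066667
K(r, v) = 5 + r*v (K(r, v) = r*v + 5 = 5 + r*v)
Z = 1288/3 (Z = (5 - 17*(-1/15))*70 = (5 + 17/15)*70 = (92/15)*70 = 1288/3 ≈ 429.33)
H + Z = -34076 + 1288/3 = -100940/3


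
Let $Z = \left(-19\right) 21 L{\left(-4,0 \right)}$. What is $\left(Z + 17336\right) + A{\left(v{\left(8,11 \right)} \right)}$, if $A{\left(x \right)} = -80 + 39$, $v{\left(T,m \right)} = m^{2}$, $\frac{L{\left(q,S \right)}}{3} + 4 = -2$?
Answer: $24477$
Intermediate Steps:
$L{\left(q,S \right)} = -18$ ($L{\left(q,S \right)} = -12 + 3 \left(-2\right) = -12 - 6 = -18$)
$A{\left(x \right)} = -41$
$Z = 7182$ ($Z = \left(-19\right) 21 \left(-18\right) = \left(-399\right) \left(-18\right) = 7182$)
$\left(Z + 17336\right) + A{\left(v{\left(8,11 \right)} \right)} = \left(7182 + 17336\right) - 41 = 24518 - 41 = 24477$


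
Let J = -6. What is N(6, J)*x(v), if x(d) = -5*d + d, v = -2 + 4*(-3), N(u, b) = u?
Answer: 336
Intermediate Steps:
v = -14 (v = -2 - 12 = -14)
x(d) = -4*d
N(6, J)*x(v) = 6*(-4*(-14)) = 6*56 = 336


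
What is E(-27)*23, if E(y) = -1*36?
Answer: -828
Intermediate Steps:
E(y) = -36
E(-27)*23 = -36*23 = -828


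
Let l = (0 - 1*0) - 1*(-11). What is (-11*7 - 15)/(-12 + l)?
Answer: 92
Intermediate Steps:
l = 11 (l = (0 + 0) + 11 = 0 + 11 = 11)
(-11*7 - 15)/(-12 + l) = (-11*7 - 15)/(-12 + 11) = (-77 - 15)/(-1) = -1*(-92) = 92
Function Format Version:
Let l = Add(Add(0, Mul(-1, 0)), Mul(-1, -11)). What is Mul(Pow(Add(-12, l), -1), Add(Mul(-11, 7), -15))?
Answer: 92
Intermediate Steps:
l = 11 (l = Add(Add(0, 0), 11) = Add(0, 11) = 11)
Mul(Pow(Add(-12, l), -1), Add(Mul(-11, 7), -15)) = Mul(Pow(Add(-12, 11), -1), Add(Mul(-11, 7), -15)) = Mul(Pow(-1, -1), Add(-77, -15)) = Mul(-1, -92) = 92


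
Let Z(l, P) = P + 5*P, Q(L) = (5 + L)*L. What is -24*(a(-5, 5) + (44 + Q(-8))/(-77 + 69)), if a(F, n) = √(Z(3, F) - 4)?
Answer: 204 - 24*I*√34 ≈ 204.0 - 139.94*I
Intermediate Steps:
Q(L) = L*(5 + L)
Z(l, P) = 6*P
a(F, n) = √(-4 + 6*F) (a(F, n) = √(6*F - 4) = √(-4 + 6*F))
-24*(a(-5, 5) + (44 + Q(-8))/(-77 + 69)) = -24*(√(-4 + 6*(-5)) + (44 - 8*(5 - 8))/(-77 + 69)) = -24*(√(-4 - 30) + (44 - 8*(-3))/(-8)) = -24*(√(-34) + (44 + 24)*(-⅛)) = -24*(I*√34 + 68*(-⅛)) = -24*(I*√34 - 17/2) = -24*(-17/2 + I*√34) = 204 - 24*I*√34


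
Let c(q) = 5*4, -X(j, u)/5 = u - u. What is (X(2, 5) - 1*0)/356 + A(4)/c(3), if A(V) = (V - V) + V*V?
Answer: 4/5 ≈ 0.80000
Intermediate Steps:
A(V) = V**2 (A(V) = 0 + V**2 = V**2)
X(j, u) = 0 (X(j, u) = -5*(u - u) = -5*0 = 0)
c(q) = 20
(X(2, 5) - 1*0)/356 + A(4)/c(3) = (0 - 1*0)/356 + 4**2/20 = (0 + 0)*(1/356) + 16*(1/20) = 0*(1/356) + 4/5 = 0 + 4/5 = 4/5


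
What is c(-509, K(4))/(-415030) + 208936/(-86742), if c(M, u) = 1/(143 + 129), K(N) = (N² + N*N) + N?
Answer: -11793200342251/4896072387360 ≈ -2.4087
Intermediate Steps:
K(N) = N + 2*N² (K(N) = (N² + N²) + N = 2*N² + N = N + 2*N²)
c(M, u) = 1/272
c(-509, K(4))/(-415030) + 208936/(-86742) = (1/272)/(-415030) + 208936/(-86742) = (1/272)*(-1/415030) + 208936*(-1/86742) = -1/112888160 - 104468/43371 = -11793200342251/4896072387360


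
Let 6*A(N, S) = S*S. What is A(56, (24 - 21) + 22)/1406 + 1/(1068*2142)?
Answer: 119149453/1608222168 ≈ 0.074088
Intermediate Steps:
A(N, S) = S²/6 (A(N, S) = (S*S)/6 = S²/6)
A(56, (24 - 21) + 22)/1406 + 1/(1068*2142) = (((24 - 21) + 22)²/6)/1406 + 1/(1068*2142) = ((3 + 22)²/6)*(1/1406) + (1/1068)*(1/2142) = ((⅙)*25²)*(1/1406) + 1/2287656 = ((⅙)*625)*(1/1406) + 1/2287656 = (625/6)*(1/1406) + 1/2287656 = 625/8436 + 1/2287656 = 119149453/1608222168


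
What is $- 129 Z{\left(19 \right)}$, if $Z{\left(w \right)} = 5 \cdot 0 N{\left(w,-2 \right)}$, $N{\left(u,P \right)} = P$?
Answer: $0$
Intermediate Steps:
$Z{\left(w \right)} = 0$ ($Z{\left(w \right)} = 5 \cdot 0 \left(-2\right) = 0 \left(-2\right) = 0$)
$- 129 Z{\left(19 \right)} = \left(-129\right) 0 = 0$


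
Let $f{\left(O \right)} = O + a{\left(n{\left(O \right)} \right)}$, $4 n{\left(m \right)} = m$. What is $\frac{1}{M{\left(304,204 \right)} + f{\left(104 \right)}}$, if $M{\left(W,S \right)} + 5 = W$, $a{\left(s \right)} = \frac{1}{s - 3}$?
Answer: $\frac{23}{9270} \approx 0.0024811$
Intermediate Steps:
$n{\left(m \right)} = \frac{m}{4}$
$a{\left(s \right)} = \frac{1}{-3 + s}$
$M{\left(W,S \right)} = -5 + W$
$f{\left(O \right)} = O + \frac{1}{-3 + \frac{O}{4}}$
$\frac{1}{M{\left(304,204 \right)} + f{\left(104 \right)}} = \frac{1}{\left(-5 + 304\right) + \frac{4 + 104 \left(-12 + 104\right)}{-12 + 104}} = \frac{1}{299 + \frac{4 + 104 \cdot 92}{92}} = \frac{1}{299 + \frac{4 + 9568}{92}} = \frac{1}{299 + \frac{1}{92} \cdot 9572} = \frac{1}{299 + \frac{2393}{23}} = \frac{1}{\frac{9270}{23}} = \frac{23}{9270}$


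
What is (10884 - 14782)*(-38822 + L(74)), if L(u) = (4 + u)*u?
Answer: 128828900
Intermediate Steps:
L(u) = u*(4 + u)
(10884 - 14782)*(-38822 + L(74)) = (10884 - 14782)*(-38822 + 74*(4 + 74)) = -3898*(-38822 + 74*78) = -3898*(-38822 + 5772) = -3898*(-33050) = 128828900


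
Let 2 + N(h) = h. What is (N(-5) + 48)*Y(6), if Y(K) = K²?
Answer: 1476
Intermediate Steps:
N(h) = -2 + h
(N(-5) + 48)*Y(6) = ((-2 - 5) + 48)*6² = (-7 + 48)*36 = 41*36 = 1476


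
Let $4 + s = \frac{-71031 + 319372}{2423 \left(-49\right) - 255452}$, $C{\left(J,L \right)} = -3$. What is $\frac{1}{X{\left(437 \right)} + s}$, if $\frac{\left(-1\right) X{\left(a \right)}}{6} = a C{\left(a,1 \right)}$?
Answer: $\frac{374179}{2941546957} \approx 0.0001272$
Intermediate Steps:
$X{\left(a \right)} = 18 a$ ($X{\left(a \right)} = - 6 a \left(-3\right) = - 6 \left(- 3 a\right) = 18 a$)
$s = - \frac{1745057}{374179}$ ($s = -4 + \frac{-71031 + 319372}{2423 \left(-49\right) - 255452} = -4 + \frac{248341}{-118727 - 255452} = -4 + \frac{248341}{-374179} = -4 + 248341 \left(- \frac{1}{374179}\right) = -4 - \frac{248341}{374179} = - \frac{1745057}{374179} \approx -4.6637$)
$\frac{1}{X{\left(437 \right)} + s} = \frac{1}{18 \cdot 437 - \frac{1745057}{374179}} = \frac{1}{7866 - \frac{1745057}{374179}} = \frac{1}{\frac{2941546957}{374179}} = \frac{374179}{2941546957}$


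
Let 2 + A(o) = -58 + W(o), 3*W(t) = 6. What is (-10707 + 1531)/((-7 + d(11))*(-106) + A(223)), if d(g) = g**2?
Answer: 4588/6071 ≈ 0.75572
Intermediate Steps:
W(t) = 2 (W(t) = (1/3)*6 = 2)
A(o) = -58 (A(o) = -2 + (-58 + 2) = -2 - 56 = -58)
(-10707 + 1531)/((-7 + d(11))*(-106) + A(223)) = (-10707 + 1531)/((-7 + 11**2)*(-106) - 58) = -9176/((-7 + 121)*(-106) - 58) = -9176/(114*(-106) - 58) = -9176/(-12084 - 58) = -9176/(-12142) = -9176*(-1/12142) = 4588/6071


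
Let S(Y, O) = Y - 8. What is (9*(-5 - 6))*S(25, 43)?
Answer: -1683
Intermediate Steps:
S(Y, O) = -8 + Y
(9*(-5 - 6))*S(25, 43) = (9*(-5 - 6))*(-8 + 25) = (9*(-11))*17 = -99*17 = -1683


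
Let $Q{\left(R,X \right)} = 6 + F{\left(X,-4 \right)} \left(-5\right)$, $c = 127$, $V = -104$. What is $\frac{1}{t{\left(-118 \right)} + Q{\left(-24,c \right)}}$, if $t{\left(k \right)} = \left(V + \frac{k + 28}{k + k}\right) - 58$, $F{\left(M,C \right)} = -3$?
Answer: $- \frac{118}{16593} \approx -0.0071114$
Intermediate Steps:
$Q{\left(R,X \right)} = 21$ ($Q{\left(R,X \right)} = 6 - -15 = 6 + 15 = 21$)
$t{\left(k \right)} = -162 + \frac{28 + k}{2 k}$ ($t{\left(k \right)} = \left(-104 + \frac{k + 28}{k + k}\right) - 58 = \left(-104 + \frac{28 + k}{2 k}\right) - 58 = -162 + \frac{28 + k}{2 k}$)
$\frac{1}{t{\left(-118 \right)} + Q{\left(-24,c \right)}} = \frac{1}{\left(- \frac{323}{2} + \frac{14}{-118}\right) + 21} = \frac{1}{\left(- \frac{323}{2} + 14 \left(- \frac{1}{118}\right)\right) + 21} = \frac{1}{\left(- \frac{323}{2} - \frac{7}{59}\right) + 21} = \frac{1}{- \frac{19071}{118} + 21} = \frac{1}{- \frac{16593}{118}} = - \frac{118}{16593}$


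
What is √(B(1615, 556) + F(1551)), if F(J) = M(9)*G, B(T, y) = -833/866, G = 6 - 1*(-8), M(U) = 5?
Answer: 3*√5752838/866 ≈ 8.3089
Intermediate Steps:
G = 14 (G = 6 + 8 = 14)
B(T, y) = -833/866 (B(T, y) = -833*1/866 = -833/866)
F(J) = 70 (F(J) = 5*14 = 70)
√(B(1615, 556) + F(1551)) = √(-833/866 + 70) = √(59787/866) = 3*√5752838/866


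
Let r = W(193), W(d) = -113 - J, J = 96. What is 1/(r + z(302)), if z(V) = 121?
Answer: -1/88 ≈ -0.011364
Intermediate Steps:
W(d) = -209 (W(d) = -113 - 1*96 = -113 - 96 = -209)
r = -209
1/(r + z(302)) = 1/(-209 + 121) = 1/(-88) = -1/88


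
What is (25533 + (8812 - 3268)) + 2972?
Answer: 34049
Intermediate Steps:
(25533 + (8812 - 3268)) + 2972 = (25533 + 5544) + 2972 = 31077 + 2972 = 34049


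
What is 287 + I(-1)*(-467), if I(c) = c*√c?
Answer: 287 + 467*I ≈ 287.0 + 467.0*I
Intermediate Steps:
I(c) = c^(3/2)
287 + I(-1)*(-467) = 287 + (-1)^(3/2)*(-467) = 287 - I*(-467) = 287 + 467*I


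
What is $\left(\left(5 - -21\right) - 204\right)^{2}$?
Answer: $31684$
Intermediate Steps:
$\left(\left(5 - -21\right) - 204\right)^{2} = \left(\left(5 + 21\right) - 204\right)^{2} = \left(26 - 204\right)^{2} = \left(-178\right)^{2} = 31684$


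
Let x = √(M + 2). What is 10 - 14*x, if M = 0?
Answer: 10 - 14*√2 ≈ -9.7990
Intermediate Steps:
x = √2 (x = √(0 + 2) = √2 ≈ 1.4142)
10 - 14*x = 10 - 14*√2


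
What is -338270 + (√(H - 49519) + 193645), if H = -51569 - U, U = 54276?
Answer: -144625 + 22*I*√321 ≈ -1.4463e+5 + 394.16*I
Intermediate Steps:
H = -105845 (H = -51569 - 1*54276 = -51569 - 54276 = -105845)
-338270 + (√(H - 49519) + 193645) = -338270 + (√(-105845 - 49519) + 193645) = -338270 + (√(-155364) + 193645) = -338270 + (22*I*√321 + 193645) = -338270 + (193645 + 22*I*√321) = -144625 + 22*I*√321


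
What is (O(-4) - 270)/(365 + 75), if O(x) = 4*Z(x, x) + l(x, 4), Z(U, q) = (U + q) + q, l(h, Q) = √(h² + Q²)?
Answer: -159/220 + √2/110 ≈ -0.70987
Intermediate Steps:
l(h, Q) = √(Q² + h²)
Z(U, q) = U + 2*q
O(x) = √(16 + x²) + 12*x (O(x) = 4*(x + 2*x) + √(4² + x²) = 4*(3*x) + √(16 + x²) = 12*x + √(16 + x²) = √(16 + x²) + 12*x)
(O(-4) - 270)/(365 + 75) = ((√(16 + (-4)²) + 12*(-4)) - 270)/(365 + 75) = ((√(16 + 16) - 48) - 270)/440 = ((√32 - 48) - 270)*(1/440) = ((4*√2 - 48) - 270)*(1/440) = ((-48 + 4*√2) - 270)*(1/440) = (-318 + 4*√2)*(1/440) = -159/220 + √2/110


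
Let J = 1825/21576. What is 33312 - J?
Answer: 718737887/21576 ≈ 33312.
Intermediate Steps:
J = 1825/21576 (J = 1825*(1/21576) = 1825/21576 ≈ 0.084585)
33312 - J = 33312 - 1*1825/21576 = 33312 - 1825/21576 = 718737887/21576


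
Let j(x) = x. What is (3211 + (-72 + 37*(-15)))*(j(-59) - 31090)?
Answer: -80489016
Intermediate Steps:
(3211 + (-72 + 37*(-15)))*(j(-59) - 31090) = (3211 + (-72 + 37*(-15)))*(-59 - 31090) = (3211 + (-72 - 555))*(-31149) = (3211 - 627)*(-31149) = 2584*(-31149) = -80489016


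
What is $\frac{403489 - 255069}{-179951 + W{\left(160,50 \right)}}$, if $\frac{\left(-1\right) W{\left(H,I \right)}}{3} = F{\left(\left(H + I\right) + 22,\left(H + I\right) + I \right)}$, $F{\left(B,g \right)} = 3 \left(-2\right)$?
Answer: $- \frac{148420}{179933} \approx -0.82486$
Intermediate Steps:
$F{\left(B,g \right)} = -6$
$W{\left(H,I \right)} = 18$ ($W{\left(H,I \right)} = \left(-3\right) \left(-6\right) = 18$)
$\frac{403489 - 255069}{-179951 + W{\left(160,50 \right)}} = \frac{403489 - 255069}{-179951 + 18} = \frac{148420}{-179933} = 148420 \left(- \frac{1}{179933}\right) = - \frac{148420}{179933}$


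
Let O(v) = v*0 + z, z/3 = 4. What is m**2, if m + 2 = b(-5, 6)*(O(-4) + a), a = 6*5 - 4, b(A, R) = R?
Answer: 51076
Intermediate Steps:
z = 12 (z = 3*4 = 12)
O(v) = 12 (O(v) = v*0 + 12 = 0 + 12 = 12)
a = 26 (a = 30 - 4 = 26)
m = 226 (m = -2 + 6*(12 + 26) = -2 + 6*38 = -2 + 228 = 226)
m**2 = 226**2 = 51076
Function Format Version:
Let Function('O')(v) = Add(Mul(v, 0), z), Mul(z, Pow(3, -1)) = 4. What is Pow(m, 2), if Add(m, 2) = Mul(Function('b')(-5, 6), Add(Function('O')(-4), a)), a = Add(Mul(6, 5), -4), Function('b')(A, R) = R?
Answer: 51076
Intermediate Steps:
z = 12 (z = Mul(3, 4) = 12)
Function('O')(v) = 12 (Function('O')(v) = Add(Mul(v, 0), 12) = Add(0, 12) = 12)
a = 26 (a = Add(30, -4) = 26)
m = 226 (m = Add(-2, Mul(6, Add(12, 26))) = Add(-2, Mul(6, 38)) = Add(-2, 228) = 226)
Pow(m, 2) = Pow(226, 2) = 51076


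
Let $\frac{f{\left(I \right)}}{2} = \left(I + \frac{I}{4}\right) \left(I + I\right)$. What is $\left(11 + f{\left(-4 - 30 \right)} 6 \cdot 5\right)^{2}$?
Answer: $30071374921$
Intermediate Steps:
$f{\left(I \right)} = 5 I^{2}$ ($f{\left(I \right)} = 2 \left(I + \frac{I}{4}\right) \left(I + I\right) = 2 \left(I + I \frac{1}{4}\right) 2 I = 2 \left(I + \frac{I}{4}\right) 2 I = 2 \frac{5 I}{4} \cdot 2 I = 2 \frac{5 I^{2}}{2} = 5 I^{2}$)
$\left(11 + f{\left(-4 - 30 \right)} 6 \cdot 5\right)^{2} = \left(11 + 5 \left(-4 - 30\right)^{2} \cdot 6 \cdot 5\right)^{2} = \left(11 + 5 \left(-34\right)^{2} \cdot 6 \cdot 5\right)^{2} = \left(11 + 5 \cdot 1156 \cdot 6 \cdot 5\right)^{2} = \left(11 + 5780 \cdot 6 \cdot 5\right)^{2} = \left(11 + 34680 \cdot 5\right)^{2} = \left(11 + 173400\right)^{2} = 173411^{2} = 30071374921$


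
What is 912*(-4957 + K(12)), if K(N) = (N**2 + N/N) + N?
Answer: -4377600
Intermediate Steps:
K(N) = 1 + N + N**2 (K(N) = (N**2 + 1) + N = (1 + N**2) + N = 1 + N + N**2)
912*(-4957 + K(12)) = 912*(-4957 + (1 + 12 + 12**2)) = 912*(-4957 + (1 + 12 + 144)) = 912*(-4957 + 157) = 912*(-4800) = -4377600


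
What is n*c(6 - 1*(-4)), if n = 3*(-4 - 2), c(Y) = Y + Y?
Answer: -360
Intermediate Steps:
c(Y) = 2*Y
n = -18 (n = 3*(-6) = -18)
n*c(6 - 1*(-4)) = -36*(6 - 1*(-4)) = -36*(6 + 4) = -36*10 = -18*20 = -360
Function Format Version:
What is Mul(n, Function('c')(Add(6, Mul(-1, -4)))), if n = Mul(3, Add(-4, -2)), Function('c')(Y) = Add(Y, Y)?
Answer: -360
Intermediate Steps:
Function('c')(Y) = Mul(2, Y)
n = -18 (n = Mul(3, -6) = -18)
Mul(n, Function('c')(Add(6, Mul(-1, -4)))) = Mul(-18, Mul(2, Add(6, Mul(-1, -4)))) = Mul(-18, Mul(2, Add(6, 4))) = Mul(-18, Mul(2, 10)) = Mul(-18, 20) = -360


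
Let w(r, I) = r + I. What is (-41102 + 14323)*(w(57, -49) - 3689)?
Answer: 98573499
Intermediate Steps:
w(r, I) = I + r
(-41102 + 14323)*(w(57, -49) - 3689) = (-41102 + 14323)*((-49 + 57) - 3689) = -26779*(8 - 3689) = -26779*(-3681) = 98573499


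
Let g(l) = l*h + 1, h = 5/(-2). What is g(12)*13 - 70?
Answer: -447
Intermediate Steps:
h = -5/2 (h = 5*(-1/2) = -5/2 ≈ -2.5000)
g(l) = 1 - 5*l/2 (g(l) = l*(-5/2) + 1 = -5*l/2 + 1 = 1 - 5*l/2)
g(12)*13 - 70 = (1 - 5/2*12)*13 - 70 = (1 - 30)*13 - 70 = -29*13 - 70 = -377 - 70 = -447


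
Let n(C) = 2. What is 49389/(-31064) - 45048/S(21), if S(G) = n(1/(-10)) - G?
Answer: 1398432681/590216 ≈ 2369.4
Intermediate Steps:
S(G) = 2 - G
49389/(-31064) - 45048/S(21) = 49389/(-31064) - 45048/(2 - 1*21) = 49389*(-1/31064) - 45048/(2 - 21) = -49389/31064 - 45048/(-19) = -49389/31064 - 45048*(-1/19) = -49389/31064 + 45048/19 = 1398432681/590216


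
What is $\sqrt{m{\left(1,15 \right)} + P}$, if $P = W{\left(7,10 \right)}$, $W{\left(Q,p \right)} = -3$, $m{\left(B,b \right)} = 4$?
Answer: $1$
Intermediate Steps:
$P = -3$
$\sqrt{m{\left(1,15 \right)} + P} = \sqrt{4 - 3} = \sqrt{1} = 1$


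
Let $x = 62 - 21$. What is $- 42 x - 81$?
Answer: $-1803$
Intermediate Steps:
$x = 41$ ($x = 62 - 21 = 41$)
$- 42 x - 81 = \left(-42\right) 41 - 81 = -1722 - 81 = -1803$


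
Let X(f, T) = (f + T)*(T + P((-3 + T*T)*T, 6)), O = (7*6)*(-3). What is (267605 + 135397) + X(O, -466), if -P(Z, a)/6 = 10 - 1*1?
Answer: 710842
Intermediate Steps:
O = -126 (O = 42*(-3) = -126)
P(Z, a) = -54 (P(Z, a) = -6*(10 - 1*1) = -6*(10 - 1) = -6*9 = -54)
X(f, T) = (-54 + T)*(T + f) (X(f, T) = (f + T)*(T - 54) = (T + f)*(-54 + T) = (-54 + T)*(T + f))
(267605 + 135397) + X(O, -466) = (267605 + 135397) + ((-466)**2 - 54*(-466) - 54*(-126) - 466*(-126)) = 403002 + (217156 + 25164 + 6804 + 58716) = 403002 + 307840 = 710842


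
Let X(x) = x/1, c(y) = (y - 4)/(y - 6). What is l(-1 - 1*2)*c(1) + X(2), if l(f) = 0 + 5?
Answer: 5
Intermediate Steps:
c(y) = (-4 + y)/(-6 + y)
X(x) = x (X(x) = x*1 = x)
l(f) = 5
l(-1 - 1*2)*c(1) + X(2) = 5*((-4 + 1)/(-6 + 1)) + 2 = 5*(-3/(-5)) + 2 = 5*(-1/5*(-3)) + 2 = 5*(3/5) + 2 = 3 + 2 = 5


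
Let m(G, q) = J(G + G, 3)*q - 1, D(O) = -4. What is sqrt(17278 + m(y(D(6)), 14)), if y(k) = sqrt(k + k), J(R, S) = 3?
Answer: sqrt(17319) ≈ 131.60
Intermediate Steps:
y(k) = sqrt(2)*sqrt(k) (y(k) = sqrt(2*k) = sqrt(2)*sqrt(k))
m(G, q) = -1 + 3*q (m(G, q) = 3*q - 1 = -1 + 3*q)
sqrt(17278 + m(y(D(6)), 14)) = sqrt(17278 + (-1 + 3*14)) = sqrt(17278 + (-1 + 42)) = sqrt(17278 + 41) = sqrt(17319)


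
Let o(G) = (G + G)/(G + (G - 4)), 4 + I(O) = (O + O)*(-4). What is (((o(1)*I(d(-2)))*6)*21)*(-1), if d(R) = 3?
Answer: -3528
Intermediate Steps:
I(O) = -4 - 8*O (I(O) = -4 + (O + O)*(-4) = -4 + (2*O)*(-4) = -4 - 8*O)
o(G) = 2*G/(-4 + 2*G) (o(G) = (2*G)/(G + (-4 + G)) = (2*G)/(-4 + 2*G) = 2*G/(-4 + 2*G))
(((o(1)*I(d(-2)))*6)*21)*(-1) = ((((1/(-2 + 1))*(-4 - 8*3))*6)*21)*(-1) = ((((1/(-1))*(-4 - 24))*6)*21)*(-1) = ((((1*(-1))*(-28))*6)*21)*(-1) = ((-1*(-28)*6)*21)*(-1) = ((28*6)*21)*(-1) = (168*21)*(-1) = 3528*(-1) = -3528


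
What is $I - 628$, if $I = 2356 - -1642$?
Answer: $3370$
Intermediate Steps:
$I = 3998$ ($I = 2356 + 1642 = 3998$)
$I - 628 = 3998 - 628 = 3370$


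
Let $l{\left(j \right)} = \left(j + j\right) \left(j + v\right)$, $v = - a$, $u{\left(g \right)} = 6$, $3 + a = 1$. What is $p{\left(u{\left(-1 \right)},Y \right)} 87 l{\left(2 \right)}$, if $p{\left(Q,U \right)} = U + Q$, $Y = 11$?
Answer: $23664$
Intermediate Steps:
$a = -2$ ($a = -3 + 1 = -2$)
$v = 2$ ($v = \left(-1\right) \left(-2\right) = 2$)
$l{\left(j \right)} = 2 j \left(2 + j\right)$ ($l{\left(j \right)} = \left(j + j\right) \left(j + 2\right) = 2 j \left(2 + j\right)$)
$p{\left(Q,U \right)} = Q + U$
$p{\left(u{\left(-1 \right)},Y \right)} 87 l{\left(2 \right)} = \left(6 + 11\right) 87 \cdot 2 \cdot 2 \left(2 + 2\right) = 17 \cdot 87 \cdot 2 \cdot 2 \cdot 4 = 1479 \cdot 16 = 23664$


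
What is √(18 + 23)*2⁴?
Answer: 16*√41 ≈ 102.45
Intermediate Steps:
√(18 + 23)*2⁴ = √41*16 = 16*√41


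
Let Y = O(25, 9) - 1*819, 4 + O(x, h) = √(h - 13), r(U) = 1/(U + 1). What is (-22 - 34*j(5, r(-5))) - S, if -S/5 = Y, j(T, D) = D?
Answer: -8257/2 + 10*I ≈ -4128.5 + 10.0*I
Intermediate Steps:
r(U) = 1/(1 + U)
O(x, h) = -4 + √(-13 + h) (O(x, h) = -4 + √(h - 13) = -4 + √(-13 + h))
Y = -823 + 2*I (Y = (-4 + √(-13 + 9)) - 1*819 = (-4 + √(-4)) - 819 = (-4 + 2*I) - 819 = -823 + 2*I ≈ -823.0 + 2.0*I)
S = 4115 - 10*I (S = -5*(-823 + 2*I) = 4115 - 10*I ≈ 4115.0 - 10.0*I)
(-22 - 34*j(5, r(-5))) - S = (-22 - 34/(1 - 5)) - (4115 - 10*I) = (-22 - 34/(-4)) + (-4115 + 10*I) = (-22 - 34*(-¼)) + (-4115 + 10*I) = (-22 + 17/2) + (-4115 + 10*I) = -27/2 + (-4115 + 10*I) = -8257/2 + 10*I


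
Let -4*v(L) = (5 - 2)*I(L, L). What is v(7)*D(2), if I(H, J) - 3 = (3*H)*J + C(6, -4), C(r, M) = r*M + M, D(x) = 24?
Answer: -2196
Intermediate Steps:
C(r, M) = M + M*r (C(r, M) = M*r + M = M + M*r)
I(H, J) = -25 + 3*H*J (I(H, J) = 3 + ((3*H)*J - 4*(1 + 6)) = 3 + (3*H*J - 4*7) = 3 + (3*H*J - 28) = 3 + (-28 + 3*H*J) = -25 + 3*H*J)
v(L) = 75/4 - 9*L²/4 (v(L) = -(5 - 2)*(-25 + 3*L*L)/4 = -3*(-25 + 3*L²)/4 = -(-75 + 9*L²)/4 = 75/4 - 9*L²/4)
v(7)*D(2) = (75/4 - 9/4*7²)*24 = (75/4 - 9/4*49)*24 = (75/4 - 441/4)*24 = -183/2*24 = -2196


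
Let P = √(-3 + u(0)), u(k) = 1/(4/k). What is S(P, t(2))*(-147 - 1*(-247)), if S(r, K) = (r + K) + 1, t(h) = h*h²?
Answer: 900 + 100*I*√3 ≈ 900.0 + 173.21*I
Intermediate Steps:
u(k) = k/4
t(h) = h³
P = I*√3 (P = √(-3 + (¼)*0) = √(-3 + 0) = √(-3) = I*√3 ≈ 1.732*I)
S(r, K) = 1 + K + r (S(r, K) = (K + r) + 1 = 1 + K + r)
S(P, t(2))*(-147 - 1*(-247)) = (1 + 2³ + I*√3)*(-147 - 1*(-247)) = (1 + 8 + I*√3)*(-147 + 247) = (9 + I*√3)*100 = 900 + 100*I*√3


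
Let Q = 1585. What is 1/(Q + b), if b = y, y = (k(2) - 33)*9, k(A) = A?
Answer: 1/1306 ≈ 0.00076570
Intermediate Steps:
y = -279 (y = (2 - 33)*9 = -31*9 = -279)
b = -279
1/(Q + b) = 1/(1585 - 279) = 1/1306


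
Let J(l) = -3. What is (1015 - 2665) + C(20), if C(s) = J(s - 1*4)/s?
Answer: -33003/20 ≈ -1650.2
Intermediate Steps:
C(s) = -3/s
(1015 - 2665) + C(20) = (1015 - 2665) - 3/20 = -1650 - 3*1/20 = -1650 - 3/20 = -33003/20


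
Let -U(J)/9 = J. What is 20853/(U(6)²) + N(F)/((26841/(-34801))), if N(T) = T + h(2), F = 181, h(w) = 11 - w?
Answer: -693386321/2898828 ≈ -239.20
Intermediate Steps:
U(J) = -9*J
N(T) = 9 + T (N(T) = T + (11 - 1*2) = T + (11 - 2) = T + 9 = 9 + T)
20853/(U(6)²) + N(F)/((26841/(-34801))) = 20853/((-9*6)²) + (9 + 181)/((26841/(-34801))) = 20853/((-54)²) + 190/((26841*(-1/34801))) = 20853/2916 + 190/(-26841/34801) = 20853*(1/2916) + 190*(-34801/26841) = 2317/324 - 6612190/26841 = -693386321/2898828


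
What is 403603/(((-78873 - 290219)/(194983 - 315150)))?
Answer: 48499761701/369092 ≈ 1.3140e+5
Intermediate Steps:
403603/(((-78873 - 290219)/(194983 - 315150))) = 403603/((-369092/(-120167))) = 403603/((-369092*(-1/120167))) = 403603/(369092/120167) = 403603*(120167/369092) = 48499761701/369092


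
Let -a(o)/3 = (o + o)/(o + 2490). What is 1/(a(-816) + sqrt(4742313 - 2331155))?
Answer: -12648/10427015779 + 8649*sqrt(2411158)/20854031558 ≈ 0.00064279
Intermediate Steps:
a(o) = -6*o/(2490 + o) (a(o) = -3*(o + o)/(o + 2490) = -3*2*o/(2490 + o) = -6*o/(2490 + o))
1/(a(-816) + sqrt(4742313 - 2331155)) = 1/(-6*(-816)/(2490 - 816) + sqrt(4742313 - 2331155)) = 1/(-6*(-816)/1674 + sqrt(2411158)) = 1/(-6*(-816)*1/1674 + sqrt(2411158)) = 1/(272/93 + sqrt(2411158))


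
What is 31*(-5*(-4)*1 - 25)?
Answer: -155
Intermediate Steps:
31*(-5*(-4)*1 - 25) = 31*(20*1 - 25) = 31*(20 - 25) = 31*(-5) = -155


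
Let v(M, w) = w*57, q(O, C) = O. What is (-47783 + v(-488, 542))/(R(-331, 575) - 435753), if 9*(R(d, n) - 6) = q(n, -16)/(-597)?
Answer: 90744597/2341269206 ≈ 0.038759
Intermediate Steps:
v(M, w) = 57*w
R(d, n) = 6 - n/5373 (R(d, n) = 6 + (n/(-597))/9 = 6 + (n*(-1/597))/9 = 6 + (-n/597)/9 = 6 - n/5373)
(-47783 + v(-488, 542))/(R(-331, 575) - 435753) = (-47783 + 57*542)/((6 - 1/5373*575) - 435753) = (-47783 + 30894)/((6 - 575/5373) - 435753) = -16889/(31663/5373 - 435753) = -16889/(-2341269206/5373) = -16889*(-5373/2341269206) = 90744597/2341269206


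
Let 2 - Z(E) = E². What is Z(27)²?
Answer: 528529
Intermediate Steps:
Z(E) = 2 - E²
Z(27)² = (2 - 1*27²)² = (2 - 1*729)² = (2 - 729)² = (-727)² = 528529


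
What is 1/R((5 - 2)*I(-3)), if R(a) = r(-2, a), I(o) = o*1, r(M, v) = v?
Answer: -1/9 ≈ -0.11111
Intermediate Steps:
I(o) = o
R(a) = a
1/R((5 - 2)*I(-3)) = 1/((5 - 2)*(-3)) = 1/(3*(-3)) = 1/(-9) = -1/9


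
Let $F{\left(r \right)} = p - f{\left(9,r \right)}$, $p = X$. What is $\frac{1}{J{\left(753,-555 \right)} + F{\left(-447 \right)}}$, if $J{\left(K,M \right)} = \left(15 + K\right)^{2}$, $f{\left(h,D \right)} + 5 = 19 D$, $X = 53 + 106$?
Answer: $\frac{1}{598481} \approx 1.6709 \cdot 10^{-6}$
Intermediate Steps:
$X = 159$
$p = 159$
$f{\left(h,D \right)} = -5 + 19 D$
$F{\left(r \right)} = 164 - 19 r$ ($F{\left(r \right)} = 159 - \left(-5 + 19 r\right) = 164 - 19 r$)
$\frac{1}{J{\left(753,-555 \right)} + F{\left(-447 \right)}} = \frac{1}{\left(15 + 753\right)^{2} + \left(164 - -8493\right)} = \frac{1}{768^{2} + \left(164 + 8493\right)} = \frac{1}{589824 + 8657} = \frac{1}{598481}$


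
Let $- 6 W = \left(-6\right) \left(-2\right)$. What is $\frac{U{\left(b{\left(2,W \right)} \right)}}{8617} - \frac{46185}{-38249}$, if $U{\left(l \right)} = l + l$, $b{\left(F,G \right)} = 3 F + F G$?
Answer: $\frac{398129141}{329591633} \approx 1.2079$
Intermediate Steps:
$W = -2$ ($W = - \frac{\left(-6\right) \left(-2\right)}{6} = \left(- \frac{1}{6}\right) 12 = -2$)
$U{\left(l \right)} = 2 l$
$\frac{U{\left(b{\left(2,W \right)} \right)}}{8617} - \frac{46185}{-38249} = \frac{2 \cdot 2 \left(3 - 2\right)}{8617} - \frac{46185}{-38249} = 2 \cdot 2 \cdot 1 \cdot \frac{1}{8617} - - \frac{46185}{38249} = 2 \cdot 2 \cdot \frac{1}{8617} + \frac{46185}{38249} = 4 \cdot \frac{1}{8617} + \frac{46185}{38249} = \frac{4}{8617} + \frac{46185}{38249} = \frac{398129141}{329591633}$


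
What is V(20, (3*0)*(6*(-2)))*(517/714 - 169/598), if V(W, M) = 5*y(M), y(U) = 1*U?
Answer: 0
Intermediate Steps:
y(U) = U
V(W, M) = 5*M
V(20, (3*0)*(6*(-2)))*(517/714 - 169/598) = (5*((3*0)*(6*(-2))))*(517/714 - 169/598) = (5*(0*(-12)))*(517*(1/714) - 169*1/598) = (5*0)*(517/714 - 13/46) = 0*(3625/8211) = 0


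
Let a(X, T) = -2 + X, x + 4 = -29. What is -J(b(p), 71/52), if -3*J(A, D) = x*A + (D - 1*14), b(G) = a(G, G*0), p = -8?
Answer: 5501/52 ≈ 105.79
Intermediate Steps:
x = -33 (x = -4 - 29 = -33)
b(G) = -2 + G
J(A, D) = 14/3 + 11*A - D/3 (J(A, D) = -(-33*A + (D - 1*14))/3 = -(-33*A + (D - 14))/3 = -(-33*A + (-14 + D))/3 = -(-14 + D - 33*A)/3 = 14/3 + 11*A - D/3)
-J(b(p), 71/52) = -(14/3 + 11*(-2 - 8) - 71/(3*52)) = -(14/3 + 11*(-10) - 71/(3*52)) = -(14/3 - 110 - ⅓*71/52) = -(14/3 - 110 - 71/156) = -1*(-5501/52) = 5501/52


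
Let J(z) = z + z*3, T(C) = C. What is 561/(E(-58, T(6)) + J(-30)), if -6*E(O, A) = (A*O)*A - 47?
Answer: 3366/1415 ≈ 2.3788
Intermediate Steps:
J(z) = 4*z (J(z) = z + 3*z = 4*z)
E(O, A) = 47/6 - O*A²/6 (E(O, A) = -((A*O)*A - 47)/6 = -(O*A² - 47)/6 = -(-47 + O*A²)/6 = 47/6 - O*A²/6)
561/(E(-58, T(6)) + J(-30)) = 561/((47/6 - ⅙*(-58)*6²) + 4*(-30)) = 561/((47/6 - ⅙*(-58)*36) - 120) = 561/((47/6 + 348) - 120) = 561/(2135/6 - 120) = 561/(1415/6) = 561*(6/1415) = 3366/1415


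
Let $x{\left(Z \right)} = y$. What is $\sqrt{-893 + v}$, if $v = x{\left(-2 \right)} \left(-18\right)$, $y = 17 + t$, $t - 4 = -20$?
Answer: $i \sqrt{911} \approx 30.183 i$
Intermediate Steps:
$t = -16$ ($t = 4 - 20 = -16$)
$y = 1$ ($y = 17 - 16 = 1$)
$x{\left(Z \right)} = 1$
$v = -18$ ($v = 1 \left(-18\right) = -18$)
$\sqrt{-893 + v} = \sqrt{-893 - 18} = \sqrt{-911} = i \sqrt{911}$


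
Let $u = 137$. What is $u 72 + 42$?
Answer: $9906$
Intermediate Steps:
$u 72 + 42 = 137 \cdot 72 + 42 = 9864 + 42 = 9906$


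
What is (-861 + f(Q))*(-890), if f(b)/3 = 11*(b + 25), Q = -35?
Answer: 1059990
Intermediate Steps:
f(b) = 825 + 33*b (f(b) = 3*(11*(b + 25)) = 3*(11*(25 + b)) = 3*(275 + 11*b) = 825 + 33*b)
(-861 + f(Q))*(-890) = (-861 + (825 + 33*(-35)))*(-890) = (-861 + (825 - 1155))*(-890) = (-861 - 330)*(-890) = -1191*(-890) = 1059990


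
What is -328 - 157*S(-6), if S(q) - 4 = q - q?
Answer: -956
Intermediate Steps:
S(q) = 4 (S(q) = 4 + (q - q) = 4 + 0 = 4)
-328 - 157*S(-6) = -328 - 157*4 = -328 - 628 = -956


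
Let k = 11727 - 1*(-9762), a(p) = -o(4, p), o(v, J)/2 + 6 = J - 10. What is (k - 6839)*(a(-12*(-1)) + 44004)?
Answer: 644775800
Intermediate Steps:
o(v, J) = -32 + 2*J (o(v, J) = -12 + 2*(J - 10) = -12 + 2*(-10 + J) = -12 + (-20 + 2*J) = -32 + 2*J)
a(p) = 32 - 2*p (a(p) = -(-32 + 2*p) = 32 - 2*p)
k = 21489 (k = 11727 + 9762 = 21489)
(k - 6839)*(a(-12*(-1)) + 44004) = (21489 - 6839)*((32 - (-24)*(-1)) + 44004) = 14650*((32 - 2*12) + 44004) = 14650*((32 - 24) + 44004) = 14650*(8 + 44004) = 14650*44012 = 644775800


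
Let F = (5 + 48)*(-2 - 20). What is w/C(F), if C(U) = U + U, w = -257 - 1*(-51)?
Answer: 103/1166 ≈ 0.088336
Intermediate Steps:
F = -1166 (F = 53*(-22) = -1166)
w = -206 (w = -257 + 51 = -206)
C(U) = 2*U
w/C(F) = -206/(2*(-1166)) = -206/(-2332) = -206*(-1/2332) = 103/1166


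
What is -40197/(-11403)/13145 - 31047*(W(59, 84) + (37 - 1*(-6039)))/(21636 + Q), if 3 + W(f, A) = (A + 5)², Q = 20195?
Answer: -21708007356057541/2090050149495 ≈ -10386.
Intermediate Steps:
W(f, A) = -3 + (5 + A)² (W(f, A) = -3 + (A + 5)² = -3 + (5 + A)²)
-40197/(-11403)/13145 - 31047*(W(59, 84) + (37 - 1*(-6039)))/(21636 + Q) = -40197/(-11403)/13145 - 31047*((-3 + (5 + 84)²) + (37 - 1*(-6039)))/(21636 + 20195) = -40197*(-1/11403)*(1/13145) - 31047/(41831/((-3 + 89²) + (37 + 6039))) = (13399/3801)*(1/13145) - 31047/(41831/((-3 + 7921) + 6076)) = 13399/49964145 - 31047/(41831/(7918 + 6076)) = 13399/49964145 - 31047/(41831/13994) = 13399/49964145 - 31047/(41831*(1/13994)) = 13399/49964145 - 31047/41831/13994 = 13399/49964145 - 31047*13994/41831 = 13399/49964145 - 434471718/41831 = -21708007356057541/2090050149495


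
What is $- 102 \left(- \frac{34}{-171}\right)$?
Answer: $- \frac{1156}{57} \approx -20.281$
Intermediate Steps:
$- 102 \left(- \frac{34}{-171}\right) = - 102 \left(\left(-34\right) \left(- \frac{1}{171}\right)\right) = \left(-102\right) \frac{34}{171} = - \frac{1156}{57}$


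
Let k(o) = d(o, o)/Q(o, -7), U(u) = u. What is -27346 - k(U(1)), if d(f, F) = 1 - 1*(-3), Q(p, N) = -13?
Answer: -355494/13 ≈ -27346.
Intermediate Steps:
d(f, F) = 4 (d(f, F) = 1 + 3 = 4)
k(o) = -4/13 (k(o) = 4/(-13) = 4*(-1/13) = -4/13)
-27346 - k(U(1)) = -27346 - 1*(-4/13) = -27346 + 4/13 = -355494/13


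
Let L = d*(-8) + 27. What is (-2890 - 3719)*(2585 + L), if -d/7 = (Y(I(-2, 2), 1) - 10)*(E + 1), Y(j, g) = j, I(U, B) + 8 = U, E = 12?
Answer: 78964332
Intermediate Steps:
I(U, B) = -8 + U
d = 1820 (d = -7*((-8 - 2) - 10)*(12 + 1) = -7*(-10 - 10)*13 = -(-140)*13 = -7*(-260) = 1820)
L = -14533 (L = 1820*(-8) + 27 = -14560 + 27 = -14533)
(-2890 - 3719)*(2585 + L) = (-2890 - 3719)*(2585 - 14533) = -6609*(-11948) = 78964332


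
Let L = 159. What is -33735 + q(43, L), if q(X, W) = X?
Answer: -33692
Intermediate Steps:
-33735 + q(43, L) = -33735 + 43 = -33692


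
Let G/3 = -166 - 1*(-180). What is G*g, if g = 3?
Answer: 126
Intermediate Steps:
G = 42 (G = 3*(-166 - 1*(-180)) = 3*(-166 + 180) = 3*14 = 42)
G*g = 42*3 = 126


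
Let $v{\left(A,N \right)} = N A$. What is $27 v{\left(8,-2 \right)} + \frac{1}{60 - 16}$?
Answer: $- \frac{19007}{44} \approx -431.98$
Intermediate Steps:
$v{\left(A,N \right)} = A N$
$27 v{\left(8,-2 \right)} + \frac{1}{60 - 16} = 27 \cdot 8 \left(-2\right) + \frac{1}{60 - 16} = 27 \left(-16\right) + \frac{1}{44} = -432 + \frac{1}{44} = - \frac{19007}{44}$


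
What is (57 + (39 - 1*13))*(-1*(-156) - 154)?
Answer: 166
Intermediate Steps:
(57 + (39 - 1*13))*(-1*(-156) - 154) = (57 + (39 - 13))*(156 - 154) = (57 + 26)*2 = 83*2 = 166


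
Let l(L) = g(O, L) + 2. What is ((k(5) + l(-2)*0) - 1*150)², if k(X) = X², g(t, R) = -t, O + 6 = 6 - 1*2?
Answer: 15625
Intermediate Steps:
O = -2 (O = -6 + (6 - 1*2) = -6 + (6 - 2) = -6 + 4 = -2)
l(L) = 4 (l(L) = -1*(-2) + 2 = 2 + 2 = 4)
((k(5) + l(-2)*0) - 1*150)² = ((5² + 4*0) - 1*150)² = ((25 + 0) - 150)² = (25 - 150)² = (-125)² = 15625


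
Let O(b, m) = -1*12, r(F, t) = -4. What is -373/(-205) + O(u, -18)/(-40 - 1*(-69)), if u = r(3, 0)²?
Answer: 8357/5945 ≈ 1.4057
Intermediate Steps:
u = 16 (u = (-4)² = 16)
O(b, m) = -12
-373/(-205) + O(u, -18)/(-40 - 1*(-69)) = -373/(-205) - 12/(-40 - 1*(-69)) = -373*(-1/205) - 12/(-40 + 69) = 373/205 - 12/29 = 8357/5945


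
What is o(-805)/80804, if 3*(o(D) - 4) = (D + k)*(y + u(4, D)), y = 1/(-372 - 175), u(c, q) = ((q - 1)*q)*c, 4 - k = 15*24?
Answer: -549400692905/44199788 ≈ -12430.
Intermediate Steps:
k = -356 (k = 4 - 15*24 = 4 - 1*360 = 4 - 360 = -356)
u(c, q) = c*q*(-1 + q) (u(c, q) = ((-1 + q)*q)*c = (q*(-1 + q))*c = c*q*(-1 + q))
y = -1/547 (y = 1/(-547) = -1/547 ≈ -0.0018282)
o(D) = 4 + (-356 + D)*(-1/547 + 4*D*(-1 + D))/3 (o(D) = 4 + ((D - 356)*(-1/547 + 4*D*(-1 + D)))/3 = 4 + ((-356 + D)*(-1/547 + 4*D*(-1 + D)))/3 = 4 + (-356 + D)*(-1/547 + 4*D*(-1 + D))/3)
o(-805)/80804 = (6920/1641 - 476*(-805)**2 + (4/3)*(-805)**3 + (778927/1641)*(-805))/80804 = (6920/1641 - 476*648025 + (4/3)*(-521660125) - 627036235/1641)*(1/80804) = (6920/1641 - 308459900 - 2086640500/3 - 627036235/1641)*(1/80804) = -549400692905/547*1/80804 = -549400692905/44199788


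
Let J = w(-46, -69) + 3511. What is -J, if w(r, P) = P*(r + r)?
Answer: -9859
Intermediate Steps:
w(r, P) = 2*P*r (w(r, P) = P*(2*r) = 2*P*r)
J = 9859 (J = 2*(-69)*(-46) + 3511 = 6348 + 3511 = 9859)
-J = -1*9859 = -9859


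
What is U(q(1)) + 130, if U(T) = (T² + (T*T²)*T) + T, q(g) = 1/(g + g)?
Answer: 2093/16 ≈ 130.81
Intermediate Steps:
q(g) = 1/(2*g)
U(T) = T + T² + T⁴ (U(T) = (T² + T³*T) + T = (T² + T⁴) + T = T + T² + T⁴)
U(q(1)) + 130 = ((½)/1)*(1 + (½)/1 + ((½)/1)³) + 130 = ((½)*1)*(1 + (½)*1 + ((½)*1)³) + 130 = (1 + ½ + (½)³)/2 + 130 = (1 + ½ + ⅛)/2 + 130 = (½)*(13/8) + 130 = 13/16 + 130 = 2093/16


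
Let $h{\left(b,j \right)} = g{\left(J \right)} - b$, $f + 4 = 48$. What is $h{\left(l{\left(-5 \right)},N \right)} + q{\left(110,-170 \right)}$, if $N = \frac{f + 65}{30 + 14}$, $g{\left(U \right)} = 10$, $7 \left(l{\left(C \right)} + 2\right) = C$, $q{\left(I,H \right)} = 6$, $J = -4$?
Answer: $\frac{131}{7} \approx 18.714$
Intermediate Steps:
$l{\left(C \right)} = -2 + \frac{C}{7}$
$f = 44$ ($f = -4 + 48 = 44$)
$N = \frac{109}{44}$ ($N = \frac{44 + 65}{30 + 14} = \frac{109}{44} \approx 2.4773$)
$h{\left(b,j \right)} = 10 - b$
$h{\left(l{\left(-5 \right)},N \right)} + q{\left(110,-170 \right)} = \left(10 - \left(-2 + \frac{1}{7} \left(-5\right)\right)\right) + 6 = \left(10 - \left(-2 - \frac{5}{7}\right)\right) + 6 = \left(10 - - \frac{19}{7}\right) + 6 = \left(10 + \frac{19}{7}\right) + 6 = \frac{89}{7} + 6 = \frac{131}{7}$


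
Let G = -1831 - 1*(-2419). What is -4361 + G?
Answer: -3773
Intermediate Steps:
G = 588 (G = -1831 + 2419 = 588)
-4361 + G = -4361 + 588 = -3773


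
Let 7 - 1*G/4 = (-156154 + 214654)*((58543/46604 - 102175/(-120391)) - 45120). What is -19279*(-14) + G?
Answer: 14809248331621003794/1402675541 ≈ 1.0558e+10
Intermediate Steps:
G = 14808869741076434648/1402675541 (G = 28 - 4*(-156154 + 214654)*((58543/46604 - 102175/(-120391)) - 45120) = 28 - 234000*((58543*(1/46604) - 102175*(-1/120391)) - 45120) = 28 - 234000*((58543/46604 + 102175/120391) - 45120) = 28 - 234000*(11809814013/5610702164 - 45120) = 28 - 234000*(-253143071825667)/5610702164 = 28 - 4*(-3702217425450379875/1402675541) = 28 + 14808869701801519500/1402675541 = 14808869741076434648/1402675541 ≈ 1.0558e+10)
-19279*(-14) + G = -19279*(-14) + 14808869741076434648/1402675541 = 269906 + 14808869741076434648/1402675541 = 14809248331621003794/1402675541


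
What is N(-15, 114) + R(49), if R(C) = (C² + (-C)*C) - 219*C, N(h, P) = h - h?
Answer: -10731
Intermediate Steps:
N(h, P) = 0
R(C) = -219*C (R(C) = (C² - C²) - 219*C = 0 - 219*C = -219*C)
N(-15, 114) + R(49) = 0 - 219*49 = 0 - 10731 = -10731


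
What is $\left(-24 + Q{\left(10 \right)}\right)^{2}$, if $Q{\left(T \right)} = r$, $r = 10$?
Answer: $196$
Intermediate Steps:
$Q{\left(T \right)} = 10$
$\left(-24 + Q{\left(10 \right)}\right)^{2} = \left(-24 + 10\right)^{2} = \left(-14\right)^{2} = 196$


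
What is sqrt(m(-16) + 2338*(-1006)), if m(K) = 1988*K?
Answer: 2*I*sqrt(595959) ≈ 1544.0*I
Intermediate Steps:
sqrt(m(-16) + 2338*(-1006)) = sqrt(1988*(-16) + 2338*(-1006)) = sqrt(-31808 - 2352028) = sqrt(-2383836) = 2*I*sqrt(595959)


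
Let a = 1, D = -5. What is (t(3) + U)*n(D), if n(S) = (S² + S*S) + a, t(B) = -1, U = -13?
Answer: -714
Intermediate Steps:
n(S) = 1 + 2*S² (n(S) = (S² + S*S) + 1 = (S² + S²) + 1 = 2*S² + 1 = 1 + 2*S²)
(t(3) + U)*n(D) = (-1 - 13)*(1 + 2*(-5)²) = -14*(1 + 2*25) = -14*(1 + 50) = -14*51 = -714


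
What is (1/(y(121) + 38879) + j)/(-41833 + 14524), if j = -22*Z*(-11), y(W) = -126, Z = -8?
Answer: 75025807/1058305677 ≈ 0.070892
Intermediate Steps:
j = -1936 (j = -22*(-8)*(-11) = 176*(-11) = -1936)
(1/(y(121) + 38879) + j)/(-41833 + 14524) = (1/(-126 + 38879) - 1936)/(-41833 + 14524) = (1/38753 - 1936)/(-27309) = (1/38753 - 1936)*(-1/27309) = -75025807/38753*(-1/27309) = 75025807/1058305677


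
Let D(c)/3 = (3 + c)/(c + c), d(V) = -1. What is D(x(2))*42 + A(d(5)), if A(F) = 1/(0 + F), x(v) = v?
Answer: 313/2 ≈ 156.50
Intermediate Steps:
A(F) = 1/F
D(c) = 3*(3 + c)/(2*c) (D(c) = 3*((3 + c)/(c + c)) = 3*((3 + c)/((2*c))) = 3*((3 + c)*(1/(2*c))) = 3*((3 + c)/(2*c)) = 3*(3 + c)/(2*c))
D(x(2))*42 + A(d(5)) = ((3/2)*(3 + 2)/2)*42 + 1/(-1) = ((3/2)*(½)*5)*42 - 1 = (15/4)*42 - 1 = 315/2 - 1 = 313/2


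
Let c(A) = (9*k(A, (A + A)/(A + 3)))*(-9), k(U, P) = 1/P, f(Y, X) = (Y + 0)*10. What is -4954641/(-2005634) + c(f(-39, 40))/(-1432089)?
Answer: 102491530243467/41488003402820 ≈ 2.4704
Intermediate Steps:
f(Y, X) = 10*Y (f(Y, X) = Y*10 = 10*Y)
k(U, P) = 1/P
c(A) = -81*(3 + A)/(2*A) (c(A) = (9/(((A + A)/(A + 3))))*(-9) = (9/(((2*A)/(3 + A))))*(-9) = (9/((2*A/(3 + A))))*(-9) = (9*((3 + A)/(2*A)))*(-9) = (9*(3 + A)/(2*A))*(-9) = -81*(3 + A)/(2*A))
-4954641/(-2005634) + c(f(-39, 40))/(-1432089) = -4954641/(-2005634) + (81*(-3 - 10*(-39))/(2*((10*(-39)))))/(-1432089) = -4954641*(-1/2005634) + ((81/2)*(-3 - 1*(-390))/(-390))*(-1/1432089) = 4954641/2005634 + ((81/2)*(-1/390)*(-3 + 390))*(-1/1432089) = 4954641/2005634 + ((81/2)*(-1/390)*387)*(-1/1432089) = 4954641/2005634 - 10449/260*(-1/1432089) = 4954641/2005634 + 1161/41371460 = 102491530243467/41488003402820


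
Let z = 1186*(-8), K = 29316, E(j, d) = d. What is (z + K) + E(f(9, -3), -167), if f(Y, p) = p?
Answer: 19661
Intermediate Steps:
z = -9488
(z + K) + E(f(9, -3), -167) = (-9488 + 29316) - 167 = 19828 - 167 = 19661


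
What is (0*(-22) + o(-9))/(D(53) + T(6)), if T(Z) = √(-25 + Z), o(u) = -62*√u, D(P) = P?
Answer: -186/(√19 - 53*I) ≈ -0.28669 - 3.4859*I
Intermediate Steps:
(0*(-22) + o(-9))/(D(53) + T(6)) = (0*(-22) - 186*I)/(53 + √(-25 + 6)) = (0 - 186*I)/(53 + √(-19)) = (0 - 186*I)/(53 + I*√19) = (-186*I)/(53 + I*√19) = -186*I/(53 + I*√19)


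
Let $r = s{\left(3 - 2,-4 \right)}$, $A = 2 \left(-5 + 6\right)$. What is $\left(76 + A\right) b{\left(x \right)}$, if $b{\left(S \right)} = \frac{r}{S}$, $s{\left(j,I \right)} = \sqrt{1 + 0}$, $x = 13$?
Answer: $6$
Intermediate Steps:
$s{\left(j,I \right)} = 1$ ($s{\left(j,I \right)} = \sqrt{1} = 1$)
$A = 2$ ($A = 2 \cdot 1 = 2$)
$r = 1$
$b{\left(S \right)} = \frac{1}{S}$ ($b{\left(S \right)} = 1 \frac{1}{S} = \frac{1}{S}$)
$\left(76 + A\right) b{\left(x \right)} = \frac{76 + 2}{13} = 78 \cdot \frac{1}{13} = 6$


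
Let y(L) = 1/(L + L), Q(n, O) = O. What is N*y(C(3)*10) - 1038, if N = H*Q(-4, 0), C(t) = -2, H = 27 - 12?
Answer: -1038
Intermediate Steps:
H = 15
y(L) = 1/(2*L)
N = 0 (N = 15*0 = 0)
N*y(C(3)*10) - 1038 = 0*(1/(2*((-2*10)))) - 1038 = 0*((½)/(-20)) - 1038 = 0*((½)*(-1/20)) - 1038 = 0*(-1/40) - 1038 = 0 - 1038 = -1038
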